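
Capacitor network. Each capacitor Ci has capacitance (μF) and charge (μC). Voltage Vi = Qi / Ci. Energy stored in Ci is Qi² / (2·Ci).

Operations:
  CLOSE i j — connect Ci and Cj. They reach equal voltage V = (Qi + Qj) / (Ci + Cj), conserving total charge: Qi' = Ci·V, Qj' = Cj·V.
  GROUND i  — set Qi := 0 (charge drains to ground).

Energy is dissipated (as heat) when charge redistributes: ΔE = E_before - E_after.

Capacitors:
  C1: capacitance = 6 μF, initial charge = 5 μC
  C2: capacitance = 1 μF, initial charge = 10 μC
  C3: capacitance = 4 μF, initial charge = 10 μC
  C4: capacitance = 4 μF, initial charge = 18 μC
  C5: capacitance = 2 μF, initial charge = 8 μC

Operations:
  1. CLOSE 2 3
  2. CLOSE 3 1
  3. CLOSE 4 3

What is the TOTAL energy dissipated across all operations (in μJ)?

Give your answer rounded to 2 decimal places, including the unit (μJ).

Answer: 40.29 μJ

Derivation:
Initial: C1(6μF, Q=5μC, V=0.83V), C2(1μF, Q=10μC, V=10.00V), C3(4μF, Q=10μC, V=2.50V), C4(4μF, Q=18μC, V=4.50V), C5(2μF, Q=8μC, V=4.00V)
Op 1: CLOSE 2-3: Q_total=20.00, C_total=5.00, V=4.00; Q2=4.00, Q3=16.00; dissipated=22.500
Op 2: CLOSE 3-1: Q_total=21.00, C_total=10.00, V=2.10; Q3=8.40, Q1=12.60; dissipated=12.033
Op 3: CLOSE 4-3: Q_total=26.40, C_total=8.00, V=3.30; Q4=13.20, Q3=13.20; dissipated=5.760
Total dissipated: 40.293 μJ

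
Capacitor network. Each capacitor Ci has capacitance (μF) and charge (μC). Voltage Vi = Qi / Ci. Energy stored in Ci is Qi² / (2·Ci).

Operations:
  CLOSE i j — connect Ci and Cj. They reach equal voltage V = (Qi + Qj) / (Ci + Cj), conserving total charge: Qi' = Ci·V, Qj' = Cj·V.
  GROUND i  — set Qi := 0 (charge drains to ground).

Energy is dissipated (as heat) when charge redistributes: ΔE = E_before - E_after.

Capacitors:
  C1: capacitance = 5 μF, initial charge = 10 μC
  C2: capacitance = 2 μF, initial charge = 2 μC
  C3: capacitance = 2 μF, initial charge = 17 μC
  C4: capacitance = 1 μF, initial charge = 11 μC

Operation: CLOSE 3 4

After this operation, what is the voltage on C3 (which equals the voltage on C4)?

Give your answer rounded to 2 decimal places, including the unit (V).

Answer: 9.33 V

Derivation:
Initial: C1(5μF, Q=10μC, V=2.00V), C2(2μF, Q=2μC, V=1.00V), C3(2μF, Q=17μC, V=8.50V), C4(1μF, Q=11μC, V=11.00V)
Op 1: CLOSE 3-4: Q_total=28.00, C_total=3.00, V=9.33; Q3=18.67, Q4=9.33; dissipated=2.083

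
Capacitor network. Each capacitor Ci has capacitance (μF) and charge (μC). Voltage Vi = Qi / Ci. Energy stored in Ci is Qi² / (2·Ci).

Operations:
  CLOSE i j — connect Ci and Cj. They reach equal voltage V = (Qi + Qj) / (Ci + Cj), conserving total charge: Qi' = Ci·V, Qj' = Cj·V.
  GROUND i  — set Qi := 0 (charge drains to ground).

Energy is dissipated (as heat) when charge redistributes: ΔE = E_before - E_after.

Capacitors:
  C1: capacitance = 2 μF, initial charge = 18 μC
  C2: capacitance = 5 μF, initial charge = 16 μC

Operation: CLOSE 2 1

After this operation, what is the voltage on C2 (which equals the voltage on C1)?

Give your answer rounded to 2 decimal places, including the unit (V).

Initial: C1(2μF, Q=18μC, V=9.00V), C2(5μF, Q=16μC, V=3.20V)
Op 1: CLOSE 2-1: Q_total=34.00, C_total=7.00, V=4.86; Q2=24.29, Q1=9.71; dissipated=24.029

Answer: 4.86 V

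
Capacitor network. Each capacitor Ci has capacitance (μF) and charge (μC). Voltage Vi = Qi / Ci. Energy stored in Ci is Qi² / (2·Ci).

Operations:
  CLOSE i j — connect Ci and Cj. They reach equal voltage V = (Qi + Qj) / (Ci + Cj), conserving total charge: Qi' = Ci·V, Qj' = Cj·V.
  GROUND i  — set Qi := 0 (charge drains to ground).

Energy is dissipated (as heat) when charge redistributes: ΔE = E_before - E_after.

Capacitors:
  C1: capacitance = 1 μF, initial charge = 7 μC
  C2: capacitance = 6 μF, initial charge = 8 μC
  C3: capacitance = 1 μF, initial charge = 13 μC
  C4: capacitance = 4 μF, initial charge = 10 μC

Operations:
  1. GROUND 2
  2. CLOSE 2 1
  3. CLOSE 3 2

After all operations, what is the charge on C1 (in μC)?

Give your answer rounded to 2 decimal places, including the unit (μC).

Answer: 1.00 μC

Derivation:
Initial: C1(1μF, Q=7μC, V=7.00V), C2(6μF, Q=8μC, V=1.33V), C3(1μF, Q=13μC, V=13.00V), C4(4μF, Q=10μC, V=2.50V)
Op 1: GROUND 2: Q2=0; energy lost=5.333
Op 2: CLOSE 2-1: Q_total=7.00, C_total=7.00, V=1.00; Q2=6.00, Q1=1.00; dissipated=21.000
Op 3: CLOSE 3-2: Q_total=19.00, C_total=7.00, V=2.71; Q3=2.71, Q2=16.29; dissipated=61.714
Final charges: Q1=1.00, Q2=16.29, Q3=2.71, Q4=10.00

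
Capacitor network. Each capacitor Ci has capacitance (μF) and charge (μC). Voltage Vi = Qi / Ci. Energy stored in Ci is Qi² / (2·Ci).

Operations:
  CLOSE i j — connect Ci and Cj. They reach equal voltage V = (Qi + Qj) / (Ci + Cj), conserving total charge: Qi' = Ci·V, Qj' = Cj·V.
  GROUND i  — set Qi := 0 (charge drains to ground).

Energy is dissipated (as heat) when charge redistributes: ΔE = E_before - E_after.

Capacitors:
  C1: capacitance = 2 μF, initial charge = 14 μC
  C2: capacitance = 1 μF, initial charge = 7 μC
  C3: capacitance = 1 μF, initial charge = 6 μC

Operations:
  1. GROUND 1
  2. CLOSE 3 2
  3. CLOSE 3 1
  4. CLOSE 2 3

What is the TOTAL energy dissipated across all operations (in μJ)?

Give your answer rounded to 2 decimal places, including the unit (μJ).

Initial: C1(2μF, Q=14μC, V=7.00V), C2(1μF, Q=7μC, V=7.00V), C3(1μF, Q=6μC, V=6.00V)
Op 1: GROUND 1: Q1=0; energy lost=49.000
Op 2: CLOSE 3-2: Q_total=13.00, C_total=2.00, V=6.50; Q3=6.50, Q2=6.50; dissipated=0.250
Op 3: CLOSE 3-1: Q_total=6.50, C_total=3.00, V=2.17; Q3=2.17, Q1=4.33; dissipated=14.083
Op 4: CLOSE 2-3: Q_total=8.67, C_total=2.00, V=4.33; Q2=4.33, Q3=4.33; dissipated=4.694
Total dissipated: 68.028 μJ

Answer: 68.03 μJ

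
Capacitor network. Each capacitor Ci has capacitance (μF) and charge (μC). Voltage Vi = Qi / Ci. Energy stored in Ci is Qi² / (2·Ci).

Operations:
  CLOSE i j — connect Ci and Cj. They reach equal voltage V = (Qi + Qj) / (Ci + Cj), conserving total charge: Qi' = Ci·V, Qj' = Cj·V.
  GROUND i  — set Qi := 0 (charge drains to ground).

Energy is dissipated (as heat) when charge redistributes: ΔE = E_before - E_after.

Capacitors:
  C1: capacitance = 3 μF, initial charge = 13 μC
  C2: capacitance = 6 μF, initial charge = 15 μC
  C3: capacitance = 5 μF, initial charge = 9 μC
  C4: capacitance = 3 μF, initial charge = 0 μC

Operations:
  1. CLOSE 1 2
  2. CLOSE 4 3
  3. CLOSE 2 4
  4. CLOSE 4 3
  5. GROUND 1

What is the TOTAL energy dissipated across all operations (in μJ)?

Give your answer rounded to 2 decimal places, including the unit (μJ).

Initial: C1(3μF, Q=13μC, V=4.33V), C2(6μF, Q=15μC, V=2.50V), C3(5μF, Q=9μC, V=1.80V), C4(3μF, Q=0μC, V=0.00V)
Op 1: CLOSE 1-2: Q_total=28.00, C_total=9.00, V=3.11; Q1=9.33, Q2=18.67; dissipated=3.361
Op 2: CLOSE 4-3: Q_total=9.00, C_total=8.00, V=1.12; Q4=3.38, Q3=5.62; dissipated=3.038
Op 3: CLOSE 2-4: Q_total=22.04, C_total=9.00, V=2.45; Q2=14.69, Q4=7.35; dissipated=3.945
Op 4: CLOSE 4-3: Q_total=12.97, C_total=8.00, V=1.62; Q4=4.86, Q3=8.11; dissipated=1.644
Op 5: GROUND 1: Q1=0; energy lost=14.519
Total dissipated: 26.505 μJ

Answer: 26.51 μJ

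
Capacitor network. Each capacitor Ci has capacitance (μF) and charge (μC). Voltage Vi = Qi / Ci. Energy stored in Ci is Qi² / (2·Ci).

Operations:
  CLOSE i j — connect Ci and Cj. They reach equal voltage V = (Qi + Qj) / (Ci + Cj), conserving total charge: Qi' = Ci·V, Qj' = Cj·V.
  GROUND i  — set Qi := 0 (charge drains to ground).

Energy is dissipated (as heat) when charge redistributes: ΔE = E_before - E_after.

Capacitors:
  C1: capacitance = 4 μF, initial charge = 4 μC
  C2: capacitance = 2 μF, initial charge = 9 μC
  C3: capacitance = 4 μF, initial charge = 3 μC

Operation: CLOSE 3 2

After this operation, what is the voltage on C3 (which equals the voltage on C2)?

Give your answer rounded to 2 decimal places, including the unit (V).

Answer: 2.00 V

Derivation:
Initial: C1(4μF, Q=4μC, V=1.00V), C2(2μF, Q=9μC, V=4.50V), C3(4μF, Q=3μC, V=0.75V)
Op 1: CLOSE 3-2: Q_total=12.00, C_total=6.00, V=2.00; Q3=8.00, Q2=4.00; dissipated=9.375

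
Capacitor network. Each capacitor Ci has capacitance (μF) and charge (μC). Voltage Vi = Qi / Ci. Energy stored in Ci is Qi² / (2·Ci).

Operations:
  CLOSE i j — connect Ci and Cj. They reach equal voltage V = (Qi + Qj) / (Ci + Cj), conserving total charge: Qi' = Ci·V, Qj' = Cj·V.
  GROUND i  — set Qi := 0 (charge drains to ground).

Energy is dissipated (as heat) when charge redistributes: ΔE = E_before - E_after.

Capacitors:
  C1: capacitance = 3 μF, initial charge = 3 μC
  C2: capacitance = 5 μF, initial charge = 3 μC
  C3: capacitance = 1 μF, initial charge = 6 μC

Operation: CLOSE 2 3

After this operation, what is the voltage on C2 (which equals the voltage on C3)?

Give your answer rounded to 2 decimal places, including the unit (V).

Answer: 1.50 V

Derivation:
Initial: C1(3μF, Q=3μC, V=1.00V), C2(5μF, Q=3μC, V=0.60V), C3(1μF, Q=6μC, V=6.00V)
Op 1: CLOSE 2-3: Q_total=9.00, C_total=6.00, V=1.50; Q2=7.50, Q3=1.50; dissipated=12.150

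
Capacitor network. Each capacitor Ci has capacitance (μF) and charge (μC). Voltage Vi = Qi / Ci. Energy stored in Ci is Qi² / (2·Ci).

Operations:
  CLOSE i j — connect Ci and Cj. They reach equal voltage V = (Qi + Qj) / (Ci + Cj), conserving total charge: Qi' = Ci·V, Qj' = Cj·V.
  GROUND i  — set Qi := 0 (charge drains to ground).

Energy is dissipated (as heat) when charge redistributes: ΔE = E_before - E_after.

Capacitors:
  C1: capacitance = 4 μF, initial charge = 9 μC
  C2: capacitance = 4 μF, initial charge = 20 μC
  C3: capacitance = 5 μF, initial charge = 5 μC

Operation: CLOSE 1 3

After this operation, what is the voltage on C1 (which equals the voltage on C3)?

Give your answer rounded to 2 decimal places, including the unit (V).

Initial: C1(4μF, Q=9μC, V=2.25V), C2(4μF, Q=20μC, V=5.00V), C3(5μF, Q=5μC, V=1.00V)
Op 1: CLOSE 1-3: Q_total=14.00, C_total=9.00, V=1.56; Q1=6.22, Q3=7.78; dissipated=1.736

Answer: 1.56 V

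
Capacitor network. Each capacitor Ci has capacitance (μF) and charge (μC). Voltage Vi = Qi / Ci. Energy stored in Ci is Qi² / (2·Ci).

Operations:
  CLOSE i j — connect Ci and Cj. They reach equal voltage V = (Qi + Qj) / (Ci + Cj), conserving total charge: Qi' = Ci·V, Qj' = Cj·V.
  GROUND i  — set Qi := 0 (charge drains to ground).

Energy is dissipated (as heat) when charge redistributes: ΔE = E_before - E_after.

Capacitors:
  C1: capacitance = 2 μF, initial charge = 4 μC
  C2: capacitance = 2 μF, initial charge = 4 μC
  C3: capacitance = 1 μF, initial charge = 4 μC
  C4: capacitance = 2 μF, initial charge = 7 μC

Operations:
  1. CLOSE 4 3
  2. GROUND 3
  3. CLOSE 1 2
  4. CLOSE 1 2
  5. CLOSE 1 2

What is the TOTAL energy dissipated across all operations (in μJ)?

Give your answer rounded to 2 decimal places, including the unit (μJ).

Answer: 6.81 μJ

Derivation:
Initial: C1(2μF, Q=4μC, V=2.00V), C2(2μF, Q=4μC, V=2.00V), C3(1μF, Q=4μC, V=4.00V), C4(2μF, Q=7μC, V=3.50V)
Op 1: CLOSE 4-3: Q_total=11.00, C_total=3.00, V=3.67; Q4=7.33, Q3=3.67; dissipated=0.083
Op 2: GROUND 3: Q3=0; energy lost=6.722
Op 3: CLOSE 1-2: Q_total=8.00, C_total=4.00, V=2.00; Q1=4.00, Q2=4.00; dissipated=0.000
Op 4: CLOSE 1-2: Q_total=8.00, C_total=4.00, V=2.00; Q1=4.00, Q2=4.00; dissipated=0.000
Op 5: CLOSE 1-2: Q_total=8.00, C_total=4.00, V=2.00; Q1=4.00, Q2=4.00; dissipated=0.000
Total dissipated: 6.806 μJ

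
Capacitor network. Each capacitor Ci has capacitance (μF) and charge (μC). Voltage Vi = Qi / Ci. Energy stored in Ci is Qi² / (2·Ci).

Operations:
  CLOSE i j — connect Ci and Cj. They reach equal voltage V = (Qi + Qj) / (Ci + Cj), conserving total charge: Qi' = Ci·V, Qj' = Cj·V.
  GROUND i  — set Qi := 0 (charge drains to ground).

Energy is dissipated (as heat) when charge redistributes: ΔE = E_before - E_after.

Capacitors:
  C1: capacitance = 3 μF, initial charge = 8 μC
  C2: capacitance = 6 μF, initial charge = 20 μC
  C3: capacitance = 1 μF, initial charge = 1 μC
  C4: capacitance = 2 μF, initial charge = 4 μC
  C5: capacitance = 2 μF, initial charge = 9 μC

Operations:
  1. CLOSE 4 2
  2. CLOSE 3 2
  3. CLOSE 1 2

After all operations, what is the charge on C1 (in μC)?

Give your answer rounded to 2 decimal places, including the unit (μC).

Initial: C1(3μF, Q=8μC, V=2.67V), C2(6μF, Q=20μC, V=3.33V), C3(1μF, Q=1μC, V=1.00V), C4(2μF, Q=4μC, V=2.00V), C5(2μF, Q=9μC, V=4.50V)
Op 1: CLOSE 4-2: Q_total=24.00, C_total=8.00, V=3.00; Q4=6.00, Q2=18.00; dissipated=1.333
Op 2: CLOSE 3-2: Q_total=19.00, C_total=7.00, V=2.71; Q3=2.71, Q2=16.29; dissipated=1.714
Op 3: CLOSE 1-2: Q_total=24.29, C_total=9.00, V=2.70; Q1=8.10, Q2=16.19; dissipated=0.002
Final charges: Q1=8.10, Q2=16.19, Q3=2.71, Q4=6.00, Q5=9.00

Answer: 8.10 μC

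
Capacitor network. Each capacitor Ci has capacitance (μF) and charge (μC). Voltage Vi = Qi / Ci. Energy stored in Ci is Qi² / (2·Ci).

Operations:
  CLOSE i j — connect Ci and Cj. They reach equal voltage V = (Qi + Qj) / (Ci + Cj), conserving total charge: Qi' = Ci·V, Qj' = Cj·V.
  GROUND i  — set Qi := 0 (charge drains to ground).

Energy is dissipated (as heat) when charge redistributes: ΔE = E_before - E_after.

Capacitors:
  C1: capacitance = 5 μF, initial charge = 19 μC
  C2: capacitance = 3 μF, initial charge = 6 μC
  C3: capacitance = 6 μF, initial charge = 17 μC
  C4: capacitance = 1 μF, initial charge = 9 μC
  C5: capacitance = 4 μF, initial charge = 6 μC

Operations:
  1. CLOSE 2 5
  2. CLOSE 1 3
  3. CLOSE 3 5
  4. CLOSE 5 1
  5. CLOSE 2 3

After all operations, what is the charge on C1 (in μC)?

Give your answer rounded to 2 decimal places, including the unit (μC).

Answer: 14.98 μC

Derivation:
Initial: C1(5μF, Q=19μC, V=3.80V), C2(3μF, Q=6μC, V=2.00V), C3(6μF, Q=17μC, V=2.83V), C4(1μF, Q=9μC, V=9.00V), C5(4μF, Q=6μC, V=1.50V)
Op 1: CLOSE 2-5: Q_total=12.00, C_total=7.00, V=1.71; Q2=5.14, Q5=6.86; dissipated=0.214
Op 2: CLOSE 1-3: Q_total=36.00, C_total=11.00, V=3.27; Q1=16.36, Q3=19.64; dissipated=1.274
Op 3: CLOSE 3-5: Q_total=26.49, C_total=10.00, V=2.65; Q3=15.90, Q5=10.60; dissipated=2.914
Op 4: CLOSE 5-1: Q_total=26.96, C_total=9.00, V=3.00; Q5=11.98, Q1=14.98; dissipated=0.432
Op 5: CLOSE 2-3: Q_total=21.04, C_total=9.00, V=2.34; Q2=7.01, Q3=14.03; dissipated=0.874
Final charges: Q1=14.98, Q2=7.01, Q3=14.03, Q4=9.00, Q5=11.98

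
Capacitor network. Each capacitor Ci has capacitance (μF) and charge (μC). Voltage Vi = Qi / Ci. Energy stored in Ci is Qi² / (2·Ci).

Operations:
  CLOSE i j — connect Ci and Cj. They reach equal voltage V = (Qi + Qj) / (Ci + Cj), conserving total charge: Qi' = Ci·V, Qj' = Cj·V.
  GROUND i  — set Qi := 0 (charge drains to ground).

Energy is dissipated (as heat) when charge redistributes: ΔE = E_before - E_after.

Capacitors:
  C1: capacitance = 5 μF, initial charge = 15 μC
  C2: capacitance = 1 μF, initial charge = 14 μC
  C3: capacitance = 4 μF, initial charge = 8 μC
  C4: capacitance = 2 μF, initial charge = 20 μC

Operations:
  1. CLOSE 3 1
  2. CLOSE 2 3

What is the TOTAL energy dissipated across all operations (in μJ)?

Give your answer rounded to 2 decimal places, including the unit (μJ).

Initial: C1(5μF, Q=15μC, V=3.00V), C2(1μF, Q=14μC, V=14.00V), C3(4μF, Q=8μC, V=2.00V), C4(2μF, Q=20μC, V=10.00V)
Op 1: CLOSE 3-1: Q_total=23.00, C_total=9.00, V=2.56; Q3=10.22, Q1=12.78; dissipated=1.111
Op 2: CLOSE 2-3: Q_total=24.22, C_total=5.00, V=4.84; Q2=4.84, Q3=19.38; dissipated=52.390
Total dissipated: 53.501 μJ

Answer: 53.50 μJ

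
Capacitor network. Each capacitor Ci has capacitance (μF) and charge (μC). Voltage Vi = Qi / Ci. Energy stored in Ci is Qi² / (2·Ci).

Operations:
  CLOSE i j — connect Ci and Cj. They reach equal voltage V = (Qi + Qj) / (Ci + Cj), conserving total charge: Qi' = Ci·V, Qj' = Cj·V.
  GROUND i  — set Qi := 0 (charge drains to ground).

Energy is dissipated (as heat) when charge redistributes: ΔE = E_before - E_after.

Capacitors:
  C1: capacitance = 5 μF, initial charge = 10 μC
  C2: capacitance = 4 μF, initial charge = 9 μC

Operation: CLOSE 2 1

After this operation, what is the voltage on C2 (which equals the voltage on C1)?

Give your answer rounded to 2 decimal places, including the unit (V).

Initial: C1(5μF, Q=10μC, V=2.00V), C2(4μF, Q=9μC, V=2.25V)
Op 1: CLOSE 2-1: Q_total=19.00, C_total=9.00, V=2.11; Q2=8.44, Q1=10.56; dissipated=0.069

Answer: 2.11 V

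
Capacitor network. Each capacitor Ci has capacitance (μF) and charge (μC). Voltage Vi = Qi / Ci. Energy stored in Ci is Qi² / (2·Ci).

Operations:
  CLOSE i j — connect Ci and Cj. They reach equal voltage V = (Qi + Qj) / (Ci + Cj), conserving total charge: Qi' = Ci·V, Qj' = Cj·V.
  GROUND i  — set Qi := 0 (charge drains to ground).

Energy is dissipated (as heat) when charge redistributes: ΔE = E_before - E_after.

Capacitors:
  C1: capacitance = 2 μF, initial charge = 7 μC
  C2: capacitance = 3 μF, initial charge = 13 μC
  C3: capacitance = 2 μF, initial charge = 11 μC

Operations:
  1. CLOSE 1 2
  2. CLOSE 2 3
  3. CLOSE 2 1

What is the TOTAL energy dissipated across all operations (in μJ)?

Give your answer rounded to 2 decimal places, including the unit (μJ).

Initial: C1(2μF, Q=7μC, V=3.50V), C2(3μF, Q=13μC, V=4.33V), C3(2μF, Q=11μC, V=5.50V)
Op 1: CLOSE 1-2: Q_total=20.00, C_total=5.00, V=4.00; Q1=8.00, Q2=12.00; dissipated=0.417
Op 2: CLOSE 2-3: Q_total=23.00, C_total=5.00, V=4.60; Q2=13.80, Q3=9.20; dissipated=1.350
Op 3: CLOSE 2-1: Q_total=21.80, C_total=5.00, V=4.36; Q2=13.08, Q1=8.72; dissipated=0.216
Total dissipated: 1.983 μJ

Answer: 1.98 μJ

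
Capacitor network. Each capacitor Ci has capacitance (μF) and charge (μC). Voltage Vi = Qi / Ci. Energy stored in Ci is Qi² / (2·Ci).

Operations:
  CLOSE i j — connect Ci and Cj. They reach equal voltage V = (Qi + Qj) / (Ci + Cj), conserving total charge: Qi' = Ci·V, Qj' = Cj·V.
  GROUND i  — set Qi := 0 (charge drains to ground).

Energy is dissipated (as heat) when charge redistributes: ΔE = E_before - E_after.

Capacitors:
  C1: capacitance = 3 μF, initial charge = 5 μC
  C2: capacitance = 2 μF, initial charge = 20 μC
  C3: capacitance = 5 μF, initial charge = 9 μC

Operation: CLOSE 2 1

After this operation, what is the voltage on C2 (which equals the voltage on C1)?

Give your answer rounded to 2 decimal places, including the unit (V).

Initial: C1(3μF, Q=5μC, V=1.67V), C2(2μF, Q=20μC, V=10.00V), C3(5μF, Q=9μC, V=1.80V)
Op 1: CLOSE 2-1: Q_total=25.00, C_total=5.00, V=5.00; Q2=10.00, Q1=15.00; dissipated=41.667

Answer: 5.00 V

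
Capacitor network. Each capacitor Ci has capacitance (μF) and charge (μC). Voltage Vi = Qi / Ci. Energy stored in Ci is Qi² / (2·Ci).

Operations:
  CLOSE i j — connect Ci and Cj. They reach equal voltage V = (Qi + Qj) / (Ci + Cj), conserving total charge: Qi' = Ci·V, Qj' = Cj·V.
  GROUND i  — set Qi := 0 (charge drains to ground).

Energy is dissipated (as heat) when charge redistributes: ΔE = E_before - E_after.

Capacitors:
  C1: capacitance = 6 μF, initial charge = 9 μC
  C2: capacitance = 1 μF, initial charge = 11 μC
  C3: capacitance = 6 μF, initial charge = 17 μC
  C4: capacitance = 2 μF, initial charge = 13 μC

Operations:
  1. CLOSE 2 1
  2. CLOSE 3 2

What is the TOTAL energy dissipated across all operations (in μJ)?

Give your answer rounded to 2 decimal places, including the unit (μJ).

Answer: 38.68 μJ

Derivation:
Initial: C1(6μF, Q=9μC, V=1.50V), C2(1μF, Q=11μC, V=11.00V), C3(6μF, Q=17μC, V=2.83V), C4(2μF, Q=13μC, V=6.50V)
Op 1: CLOSE 2-1: Q_total=20.00, C_total=7.00, V=2.86; Q2=2.86, Q1=17.14; dissipated=38.679
Op 2: CLOSE 3-2: Q_total=19.86, C_total=7.00, V=2.84; Q3=17.02, Q2=2.84; dissipated=0.000
Total dissipated: 38.679 μJ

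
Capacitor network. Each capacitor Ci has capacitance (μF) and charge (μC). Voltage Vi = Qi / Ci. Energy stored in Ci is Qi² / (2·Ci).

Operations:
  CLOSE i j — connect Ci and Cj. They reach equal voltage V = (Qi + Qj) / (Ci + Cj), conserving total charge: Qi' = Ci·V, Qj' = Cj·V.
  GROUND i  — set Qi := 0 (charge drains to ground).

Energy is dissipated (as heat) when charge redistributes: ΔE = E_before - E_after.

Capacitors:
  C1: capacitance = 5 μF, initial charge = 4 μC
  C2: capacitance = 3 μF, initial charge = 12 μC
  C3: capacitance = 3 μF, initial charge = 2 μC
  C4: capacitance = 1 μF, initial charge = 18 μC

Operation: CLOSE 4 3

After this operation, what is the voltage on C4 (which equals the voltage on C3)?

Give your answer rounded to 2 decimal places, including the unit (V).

Initial: C1(5μF, Q=4μC, V=0.80V), C2(3μF, Q=12μC, V=4.00V), C3(3μF, Q=2μC, V=0.67V), C4(1μF, Q=18μC, V=18.00V)
Op 1: CLOSE 4-3: Q_total=20.00, C_total=4.00, V=5.00; Q4=5.00, Q3=15.00; dissipated=112.667

Answer: 5.00 V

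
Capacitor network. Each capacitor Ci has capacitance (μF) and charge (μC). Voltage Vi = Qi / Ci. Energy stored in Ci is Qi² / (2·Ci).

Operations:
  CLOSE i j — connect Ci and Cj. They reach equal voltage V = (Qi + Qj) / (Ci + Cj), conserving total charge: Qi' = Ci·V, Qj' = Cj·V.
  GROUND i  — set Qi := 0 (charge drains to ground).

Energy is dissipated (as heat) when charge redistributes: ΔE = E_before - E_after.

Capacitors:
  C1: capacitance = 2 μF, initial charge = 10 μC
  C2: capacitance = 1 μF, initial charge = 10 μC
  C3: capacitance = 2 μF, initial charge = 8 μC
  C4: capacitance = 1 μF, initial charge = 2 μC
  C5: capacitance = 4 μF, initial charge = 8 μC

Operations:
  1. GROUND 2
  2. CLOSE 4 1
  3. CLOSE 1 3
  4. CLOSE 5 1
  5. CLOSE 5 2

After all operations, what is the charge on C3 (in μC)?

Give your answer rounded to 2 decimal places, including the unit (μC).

Initial: C1(2μF, Q=10μC, V=5.00V), C2(1μF, Q=10μC, V=10.00V), C3(2μF, Q=8μC, V=4.00V), C4(1μF, Q=2μC, V=2.00V), C5(4μF, Q=8μC, V=2.00V)
Op 1: GROUND 2: Q2=0; energy lost=50.000
Op 2: CLOSE 4-1: Q_total=12.00, C_total=3.00, V=4.00; Q4=4.00, Q1=8.00; dissipated=3.000
Op 3: CLOSE 1-3: Q_total=16.00, C_total=4.00, V=4.00; Q1=8.00, Q3=8.00; dissipated=0.000
Op 4: CLOSE 5-1: Q_total=16.00, C_total=6.00, V=2.67; Q5=10.67, Q1=5.33; dissipated=2.667
Op 5: CLOSE 5-2: Q_total=10.67, C_total=5.00, V=2.13; Q5=8.53, Q2=2.13; dissipated=2.844
Final charges: Q1=5.33, Q2=2.13, Q3=8.00, Q4=4.00, Q5=8.53

Answer: 8.00 μC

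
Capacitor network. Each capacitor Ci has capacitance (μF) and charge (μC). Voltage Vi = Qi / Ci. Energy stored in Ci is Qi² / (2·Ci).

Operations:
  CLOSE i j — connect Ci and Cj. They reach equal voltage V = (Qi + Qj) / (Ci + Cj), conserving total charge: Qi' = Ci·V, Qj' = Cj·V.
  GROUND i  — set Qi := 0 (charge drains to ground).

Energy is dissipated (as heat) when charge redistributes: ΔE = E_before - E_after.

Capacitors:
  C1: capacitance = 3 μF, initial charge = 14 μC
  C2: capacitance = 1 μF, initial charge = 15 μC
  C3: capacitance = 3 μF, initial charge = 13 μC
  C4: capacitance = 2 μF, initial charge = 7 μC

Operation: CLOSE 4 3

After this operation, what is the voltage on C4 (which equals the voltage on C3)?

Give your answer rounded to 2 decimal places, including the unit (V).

Initial: C1(3μF, Q=14μC, V=4.67V), C2(1μF, Q=15μC, V=15.00V), C3(3μF, Q=13μC, V=4.33V), C4(2μF, Q=7μC, V=3.50V)
Op 1: CLOSE 4-3: Q_total=20.00, C_total=5.00, V=4.00; Q4=8.00, Q3=12.00; dissipated=0.417

Answer: 4.00 V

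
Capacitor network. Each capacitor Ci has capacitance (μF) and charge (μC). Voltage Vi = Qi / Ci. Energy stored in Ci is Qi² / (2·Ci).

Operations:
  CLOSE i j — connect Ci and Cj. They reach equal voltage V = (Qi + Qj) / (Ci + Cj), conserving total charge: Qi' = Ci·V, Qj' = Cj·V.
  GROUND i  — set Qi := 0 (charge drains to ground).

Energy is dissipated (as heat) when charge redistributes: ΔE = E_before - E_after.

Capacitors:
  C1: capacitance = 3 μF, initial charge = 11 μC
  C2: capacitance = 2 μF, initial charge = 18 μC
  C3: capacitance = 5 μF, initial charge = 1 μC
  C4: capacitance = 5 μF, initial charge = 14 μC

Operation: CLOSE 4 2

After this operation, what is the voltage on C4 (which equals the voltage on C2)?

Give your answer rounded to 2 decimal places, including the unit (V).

Initial: C1(3μF, Q=11μC, V=3.67V), C2(2μF, Q=18μC, V=9.00V), C3(5μF, Q=1μC, V=0.20V), C4(5μF, Q=14μC, V=2.80V)
Op 1: CLOSE 4-2: Q_total=32.00, C_total=7.00, V=4.57; Q4=22.86, Q2=9.14; dissipated=27.457

Answer: 4.57 V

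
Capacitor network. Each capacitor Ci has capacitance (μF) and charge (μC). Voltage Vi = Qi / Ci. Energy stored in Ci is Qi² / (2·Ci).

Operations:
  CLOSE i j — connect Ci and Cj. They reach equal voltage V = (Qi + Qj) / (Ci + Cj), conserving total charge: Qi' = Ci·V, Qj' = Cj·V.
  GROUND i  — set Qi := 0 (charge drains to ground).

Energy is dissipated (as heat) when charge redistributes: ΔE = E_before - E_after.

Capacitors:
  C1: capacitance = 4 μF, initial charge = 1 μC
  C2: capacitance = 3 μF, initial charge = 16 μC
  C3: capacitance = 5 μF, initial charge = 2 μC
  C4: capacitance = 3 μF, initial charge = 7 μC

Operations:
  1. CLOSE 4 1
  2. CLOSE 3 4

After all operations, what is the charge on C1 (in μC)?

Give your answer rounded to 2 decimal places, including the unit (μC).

Initial: C1(4μF, Q=1μC, V=0.25V), C2(3μF, Q=16μC, V=5.33V), C3(5μF, Q=2μC, V=0.40V), C4(3μF, Q=7μC, V=2.33V)
Op 1: CLOSE 4-1: Q_total=8.00, C_total=7.00, V=1.14; Q4=3.43, Q1=4.57; dissipated=3.720
Op 2: CLOSE 3-4: Q_total=5.43, C_total=8.00, V=0.68; Q3=3.39, Q4=2.04; dissipated=0.517
Final charges: Q1=4.57, Q2=16.00, Q3=3.39, Q4=2.04

Answer: 4.57 μC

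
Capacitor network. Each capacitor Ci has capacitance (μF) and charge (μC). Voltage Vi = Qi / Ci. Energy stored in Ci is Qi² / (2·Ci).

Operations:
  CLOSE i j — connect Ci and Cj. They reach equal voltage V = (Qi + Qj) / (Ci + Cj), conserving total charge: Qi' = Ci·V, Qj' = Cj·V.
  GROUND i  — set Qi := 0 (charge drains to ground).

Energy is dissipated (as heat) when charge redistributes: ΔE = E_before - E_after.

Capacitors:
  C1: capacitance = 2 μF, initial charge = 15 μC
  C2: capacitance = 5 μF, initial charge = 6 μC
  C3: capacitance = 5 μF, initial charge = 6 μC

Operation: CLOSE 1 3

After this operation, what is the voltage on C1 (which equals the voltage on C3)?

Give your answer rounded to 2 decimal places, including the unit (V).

Initial: C1(2μF, Q=15μC, V=7.50V), C2(5μF, Q=6μC, V=1.20V), C3(5μF, Q=6μC, V=1.20V)
Op 1: CLOSE 1-3: Q_total=21.00, C_total=7.00, V=3.00; Q1=6.00, Q3=15.00; dissipated=28.350

Answer: 3.00 V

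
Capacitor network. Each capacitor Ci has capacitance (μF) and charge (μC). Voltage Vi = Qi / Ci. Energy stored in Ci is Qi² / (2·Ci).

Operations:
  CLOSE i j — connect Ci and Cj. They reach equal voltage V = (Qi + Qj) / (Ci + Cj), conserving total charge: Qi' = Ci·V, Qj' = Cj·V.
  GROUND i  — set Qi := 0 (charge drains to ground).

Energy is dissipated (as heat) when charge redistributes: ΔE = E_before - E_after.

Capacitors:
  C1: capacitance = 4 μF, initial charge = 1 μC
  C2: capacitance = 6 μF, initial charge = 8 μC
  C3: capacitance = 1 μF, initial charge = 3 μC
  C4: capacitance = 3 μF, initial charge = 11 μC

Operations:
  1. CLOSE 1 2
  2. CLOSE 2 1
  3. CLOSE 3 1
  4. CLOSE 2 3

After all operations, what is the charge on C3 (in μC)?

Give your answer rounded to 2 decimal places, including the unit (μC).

Initial: C1(4μF, Q=1μC, V=0.25V), C2(6μF, Q=8μC, V=1.33V), C3(1μF, Q=3μC, V=3.00V), C4(3μF, Q=11μC, V=3.67V)
Op 1: CLOSE 1-2: Q_total=9.00, C_total=10.00, V=0.90; Q1=3.60, Q2=5.40; dissipated=1.408
Op 2: CLOSE 2-1: Q_total=9.00, C_total=10.00, V=0.90; Q2=5.40, Q1=3.60; dissipated=0.000
Op 3: CLOSE 3-1: Q_total=6.60, C_total=5.00, V=1.32; Q3=1.32, Q1=5.28; dissipated=1.764
Op 4: CLOSE 2-3: Q_total=6.72, C_total=7.00, V=0.96; Q2=5.76, Q3=0.96; dissipated=0.076
Final charges: Q1=5.28, Q2=5.76, Q3=0.96, Q4=11.00

Answer: 0.96 μC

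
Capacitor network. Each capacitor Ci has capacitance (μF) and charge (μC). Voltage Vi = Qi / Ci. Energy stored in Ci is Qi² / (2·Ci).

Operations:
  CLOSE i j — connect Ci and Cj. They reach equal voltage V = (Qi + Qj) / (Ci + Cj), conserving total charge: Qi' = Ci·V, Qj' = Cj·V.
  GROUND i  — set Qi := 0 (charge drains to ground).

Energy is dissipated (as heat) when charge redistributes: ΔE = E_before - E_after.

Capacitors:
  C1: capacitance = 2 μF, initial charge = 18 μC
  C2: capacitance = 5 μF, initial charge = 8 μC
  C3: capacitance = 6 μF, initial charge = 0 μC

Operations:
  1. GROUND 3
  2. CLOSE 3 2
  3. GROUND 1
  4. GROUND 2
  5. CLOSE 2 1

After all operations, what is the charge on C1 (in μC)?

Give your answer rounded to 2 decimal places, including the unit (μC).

Initial: C1(2μF, Q=18μC, V=9.00V), C2(5μF, Q=8μC, V=1.60V), C3(6μF, Q=0μC, V=0.00V)
Op 1: GROUND 3: Q3=0; energy lost=0.000
Op 2: CLOSE 3-2: Q_total=8.00, C_total=11.00, V=0.73; Q3=4.36, Q2=3.64; dissipated=3.491
Op 3: GROUND 1: Q1=0; energy lost=81.000
Op 4: GROUND 2: Q2=0; energy lost=1.322
Op 5: CLOSE 2-1: Q_total=0.00, C_total=7.00, V=0.00; Q2=0.00, Q1=0.00; dissipated=0.000
Final charges: Q1=0.00, Q2=0.00, Q3=4.36

Answer: 0.00 μC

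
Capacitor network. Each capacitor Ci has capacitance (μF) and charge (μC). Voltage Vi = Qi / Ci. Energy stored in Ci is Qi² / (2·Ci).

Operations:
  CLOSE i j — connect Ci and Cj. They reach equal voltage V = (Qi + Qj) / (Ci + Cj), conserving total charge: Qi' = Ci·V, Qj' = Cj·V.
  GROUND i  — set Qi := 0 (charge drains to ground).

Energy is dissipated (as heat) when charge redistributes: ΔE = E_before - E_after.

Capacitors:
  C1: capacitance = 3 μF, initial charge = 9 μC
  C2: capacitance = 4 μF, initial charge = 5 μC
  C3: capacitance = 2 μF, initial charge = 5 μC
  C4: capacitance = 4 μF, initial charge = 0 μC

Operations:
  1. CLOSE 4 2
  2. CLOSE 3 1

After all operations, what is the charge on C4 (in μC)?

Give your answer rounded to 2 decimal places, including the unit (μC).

Answer: 2.50 μC

Derivation:
Initial: C1(3μF, Q=9μC, V=3.00V), C2(4μF, Q=5μC, V=1.25V), C3(2μF, Q=5μC, V=2.50V), C4(4μF, Q=0μC, V=0.00V)
Op 1: CLOSE 4-2: Q_total=5.00, C_total=8.00, V=0.62; Q4=2.50, Q2=2.50; dissipated=1.562
Op 2: CLOSE 3-1: Q_total=14.00, C_total=5.00, V=2.80; Q3=5.60, Q1=8.40; dissipated=0.150
Final charges: Q1=8.40, Q2=2.50, Q3=5.60, Q4=2.50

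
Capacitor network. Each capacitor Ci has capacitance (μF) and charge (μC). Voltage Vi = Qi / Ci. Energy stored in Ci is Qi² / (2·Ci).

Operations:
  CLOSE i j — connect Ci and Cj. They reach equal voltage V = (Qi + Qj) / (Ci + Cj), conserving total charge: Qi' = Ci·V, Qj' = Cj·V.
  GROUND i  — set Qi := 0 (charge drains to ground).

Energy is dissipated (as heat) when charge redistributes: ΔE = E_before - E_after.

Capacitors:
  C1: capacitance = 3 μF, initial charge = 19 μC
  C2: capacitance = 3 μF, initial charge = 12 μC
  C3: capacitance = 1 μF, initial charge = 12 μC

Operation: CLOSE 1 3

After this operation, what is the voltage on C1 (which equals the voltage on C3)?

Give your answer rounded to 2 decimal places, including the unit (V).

Initial: C1(3μF, Q=19μC, V=6.33V), C2(3μF, Q=12μC, V=4.00V), C3(1μF, Q=12μC, V=12.00V)
Op 1: CLOSE 1-3: Q_total=31.00, C_total=4.00, V=7.75; Q1=23.25, Q3=7.75; dissipated=12.042

Answer: 7.75 V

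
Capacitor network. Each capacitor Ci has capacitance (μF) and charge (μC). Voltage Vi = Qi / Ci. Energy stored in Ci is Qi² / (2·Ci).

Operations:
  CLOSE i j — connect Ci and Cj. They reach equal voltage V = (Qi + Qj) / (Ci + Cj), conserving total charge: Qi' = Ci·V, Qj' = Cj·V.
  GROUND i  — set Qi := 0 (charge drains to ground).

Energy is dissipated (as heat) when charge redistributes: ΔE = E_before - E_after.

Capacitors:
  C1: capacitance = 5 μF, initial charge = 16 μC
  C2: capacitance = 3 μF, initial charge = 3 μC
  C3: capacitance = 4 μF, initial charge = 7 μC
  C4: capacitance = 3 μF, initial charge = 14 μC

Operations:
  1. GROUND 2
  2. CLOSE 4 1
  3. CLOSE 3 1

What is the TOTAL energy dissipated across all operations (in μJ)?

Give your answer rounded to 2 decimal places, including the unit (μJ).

Initial: C1(5μF, Q=16μC, V=3.20V), C2(3μF, Q=3μC, V=1.00V), C3(4μF, Q=7μC, V=1.75V), C4(3μF, Q=14μC, V=4.67V)
Op 1: GROUND 2: Q2=0; energy lost=1.500
Op 2: CLOSE 4-1: Q_total=30.00, C_total=8.00, V=3.75; Q4=11.25, Q1=18.75; dissipated=2.017
Op 3: CLOSE 3-1: Q_total=25.75, C_total=9.00, V=2.86; Q3=11.44, Q1=14.31; dissipated=4.444
Total dissipated: 7.961 μJ

Answer: 7.96 μJ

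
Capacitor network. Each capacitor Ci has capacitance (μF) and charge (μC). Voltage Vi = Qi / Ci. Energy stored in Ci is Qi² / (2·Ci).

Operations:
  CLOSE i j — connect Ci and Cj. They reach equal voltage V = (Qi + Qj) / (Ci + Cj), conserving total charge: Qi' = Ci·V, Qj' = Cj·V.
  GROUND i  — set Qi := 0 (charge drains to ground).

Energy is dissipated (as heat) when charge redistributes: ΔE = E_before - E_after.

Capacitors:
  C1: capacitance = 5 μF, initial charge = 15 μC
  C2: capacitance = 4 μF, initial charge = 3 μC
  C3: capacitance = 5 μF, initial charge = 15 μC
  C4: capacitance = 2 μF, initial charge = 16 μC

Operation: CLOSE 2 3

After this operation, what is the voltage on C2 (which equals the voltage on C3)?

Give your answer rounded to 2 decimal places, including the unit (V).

Initial: C1(5μF, Q=15μC, V=3.00V), C2(4μF, Q=3μC, V=0.75V), C3(5μF, Q=15μC, V=3.00V), C4(2μF, Q=16μC, V=8.00V)
Op 1: CLOSE 2-3: Q_total=18.00, C_total=9.00, V=2.00; Q2=8.00, Q3=10.00; dissipated=5.625

Answer: 2.00 V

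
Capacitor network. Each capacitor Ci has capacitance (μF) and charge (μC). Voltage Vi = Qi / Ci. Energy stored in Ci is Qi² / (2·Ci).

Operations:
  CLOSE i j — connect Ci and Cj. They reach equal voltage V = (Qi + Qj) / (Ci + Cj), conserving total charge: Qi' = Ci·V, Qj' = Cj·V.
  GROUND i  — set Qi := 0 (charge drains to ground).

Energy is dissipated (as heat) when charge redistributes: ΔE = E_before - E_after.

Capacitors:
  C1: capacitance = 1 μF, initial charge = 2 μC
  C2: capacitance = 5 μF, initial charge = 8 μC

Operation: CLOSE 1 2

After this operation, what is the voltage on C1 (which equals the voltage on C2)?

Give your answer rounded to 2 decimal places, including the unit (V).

Initial: C1(1μF, Q=2μC, V=2.00V), C2(5μF, Q=8μC, V=1.60V)
Op 1: CLOSE 1-2: Q_total=10.00, C_total=6.00, V=1.67; Q1=1.67, Q2=8.33; dissipated=0.067

Answer: 1.67 V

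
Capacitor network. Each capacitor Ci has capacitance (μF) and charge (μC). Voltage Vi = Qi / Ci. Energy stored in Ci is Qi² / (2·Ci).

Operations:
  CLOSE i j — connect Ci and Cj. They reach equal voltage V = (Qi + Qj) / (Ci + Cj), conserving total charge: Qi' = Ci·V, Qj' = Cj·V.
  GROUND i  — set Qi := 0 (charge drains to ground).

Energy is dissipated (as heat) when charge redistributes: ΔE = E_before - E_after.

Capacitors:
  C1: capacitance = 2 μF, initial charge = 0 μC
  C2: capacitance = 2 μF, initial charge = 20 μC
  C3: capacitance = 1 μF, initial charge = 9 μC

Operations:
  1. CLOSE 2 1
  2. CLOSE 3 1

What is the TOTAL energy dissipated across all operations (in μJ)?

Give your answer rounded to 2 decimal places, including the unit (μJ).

Initial: C1(2μF, Q=0μC, V=0.00V), C2(2μF, Q=20μC, V=10.00V), C3(1μF, Q=9μC, V=9.00V)
Op 1: CLOSE 2-1: Q_total=20.00, C_total=4.00, V=5.00; Q2=10.00, Q1=10.00; dissipated=50.000
Op 2: CLOSE 3-1: Q_total=19.00, C_total=3.00, V=6.33; Q3=6.33, Q1=12.67; dissipated=5.333
Total dissipated: 55.333 μJ

Answer: 55.33 μJ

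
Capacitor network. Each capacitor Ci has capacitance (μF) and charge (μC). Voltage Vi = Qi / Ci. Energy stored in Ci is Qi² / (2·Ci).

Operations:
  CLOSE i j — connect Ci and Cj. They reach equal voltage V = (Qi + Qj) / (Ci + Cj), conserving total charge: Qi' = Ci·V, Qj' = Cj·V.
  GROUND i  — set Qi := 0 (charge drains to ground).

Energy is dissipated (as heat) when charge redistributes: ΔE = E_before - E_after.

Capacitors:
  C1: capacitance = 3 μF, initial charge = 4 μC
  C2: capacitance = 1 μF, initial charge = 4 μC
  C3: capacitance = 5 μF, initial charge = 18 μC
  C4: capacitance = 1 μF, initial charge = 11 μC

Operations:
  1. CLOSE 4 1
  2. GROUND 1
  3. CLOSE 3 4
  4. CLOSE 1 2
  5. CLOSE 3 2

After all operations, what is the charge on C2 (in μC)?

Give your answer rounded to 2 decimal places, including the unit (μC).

Answer: 3.19 μC

Derivation:
Initial: C1(3μF, Q=4μC, V=1.33V), C2(1μF, Q=4μC, V=4.00V), C3(5μF, Q=18μC, V=3.60V), C4(1μF, Q=11μC, V=11.00V)
Op 1: CLOSE 4-1: Q_total=15.00, C_total=4.00, V=3.75; Q4=3.75, Q1=11.25; dissipated=35.042
Op 2: GROUND 1: Q1=0; energy lost=21.094
Op 3: CLOSE 3-4: Q_total=21.75, C_total=6.00, V=3.62; Q3=18.12, Q4=3.62; dissipated=0.009
Op 4: CLOSE 1-2: Q_total=4.00, C_total=4.00, V=1.00; Q1=3.00, Q2=1.00; dissipated=6.000
Op 5: CLOSE 3-2: Q_total=19.12, C_total=6.00, V=3.19; Q3=15.94, Q2=3.19; dissipated=2.871
Final charges: Q1=3.00, Q2=3.19, Q3=15.94, Q4=3.62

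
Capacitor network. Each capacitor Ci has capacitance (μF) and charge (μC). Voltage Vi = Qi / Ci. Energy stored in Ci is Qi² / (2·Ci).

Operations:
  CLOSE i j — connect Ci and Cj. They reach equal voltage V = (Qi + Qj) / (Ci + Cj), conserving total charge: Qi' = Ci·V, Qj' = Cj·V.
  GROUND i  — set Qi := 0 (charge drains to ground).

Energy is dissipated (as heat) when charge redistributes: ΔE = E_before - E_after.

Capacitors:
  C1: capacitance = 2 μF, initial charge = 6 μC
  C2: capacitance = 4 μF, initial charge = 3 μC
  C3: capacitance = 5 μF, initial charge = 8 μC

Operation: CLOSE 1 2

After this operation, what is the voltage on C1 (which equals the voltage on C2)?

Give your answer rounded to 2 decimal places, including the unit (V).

Initial: C1(2μF, Q=6μC, V=3.00V), C2(4μF, Q=3μC, V=0.75V), C3(5μF, Q=8μC, V=1.60V)
Op 1: CLOSE 1-2: Q_total=9.00, C_total=6.00, V=1.50; Q1=3.00, Q2=6.00; dissipated=3.375

Answer: 1.50 V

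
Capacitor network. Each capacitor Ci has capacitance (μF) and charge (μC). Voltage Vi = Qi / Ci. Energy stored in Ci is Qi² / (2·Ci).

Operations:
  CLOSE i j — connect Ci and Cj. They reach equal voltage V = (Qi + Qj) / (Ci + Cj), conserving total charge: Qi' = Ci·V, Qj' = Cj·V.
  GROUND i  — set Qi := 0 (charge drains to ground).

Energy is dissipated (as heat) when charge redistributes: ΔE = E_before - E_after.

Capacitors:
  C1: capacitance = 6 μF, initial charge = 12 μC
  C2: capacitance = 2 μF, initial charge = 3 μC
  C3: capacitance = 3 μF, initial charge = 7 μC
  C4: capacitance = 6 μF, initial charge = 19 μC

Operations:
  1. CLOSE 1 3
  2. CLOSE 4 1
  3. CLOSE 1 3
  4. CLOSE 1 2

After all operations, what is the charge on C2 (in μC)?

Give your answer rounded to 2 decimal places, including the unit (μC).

Answer: 4.44 μC

Derivation:
Initial: C1(6μF, Q=12μC, V=2.00V), C2(2μF, Q=3μC, V=1.50V), C3(3μF, Q=7μC, V=2.33V), C4(6μF, Q=19μC, V=3.17V)
Op 1: CLOSE 1-3: Q_total=19.00, C_total=9.00, V=2.11; Q1=12.67, Q3=6.33; dissipated=0.111
Op 2: CLOSE 4-1: Q_total=31.67, C_total=12.00, V=2.64; Q4=15.83, Q1=15.83; dissipated=1.671
Op 3: CLOSE 1-3: Q_total=22.17, C_total=9.00, V=2.46; Q1=14.78, Q3=7.39; dissipated=0.279
Op 4: CLOSE 1-2: Q_total=17.78, C_total=8.00, V=2.22; Q1=13.33, Q2=4.44; dissipated=0.695
Final charges: Q1=13.33, Q2=4.44, Q3=7.39, Q4=15.83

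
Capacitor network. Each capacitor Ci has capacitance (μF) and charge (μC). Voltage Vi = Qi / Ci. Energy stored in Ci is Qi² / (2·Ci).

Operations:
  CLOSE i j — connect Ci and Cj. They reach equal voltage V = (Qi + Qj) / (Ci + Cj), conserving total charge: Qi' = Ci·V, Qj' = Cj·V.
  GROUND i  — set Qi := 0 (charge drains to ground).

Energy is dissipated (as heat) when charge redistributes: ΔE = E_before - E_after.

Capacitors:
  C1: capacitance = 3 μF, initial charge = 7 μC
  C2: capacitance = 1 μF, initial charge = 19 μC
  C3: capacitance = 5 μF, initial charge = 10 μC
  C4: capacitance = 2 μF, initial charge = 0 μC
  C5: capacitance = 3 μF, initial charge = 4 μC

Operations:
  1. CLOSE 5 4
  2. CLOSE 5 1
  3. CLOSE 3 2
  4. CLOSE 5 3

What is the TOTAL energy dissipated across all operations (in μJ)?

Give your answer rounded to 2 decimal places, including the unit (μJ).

Answer: 133.25 μJ

Derivation:
Initial: C1(3μF, Q=7μC, V=2.33V), C2(1μF, Q=19μC, V=19.00V), C3(5μF, Q=10μC, V=2.00V), C4(2μF, Q=0μC, V=0.00V), C5(3μF, Q=4μC, V=1.33V)
Op 1: CLOSE 5-4: Q_total=4.00, C_total=5.00, V=0.80; Q5=2.40, Q4=1.60; dissipated=1.067
Op 2: CLOSE 5-1: Q_total=9.40, C_total=6.00, V=1.57; Q5=4.70, Q1=4.70; dissipated=1.763
Op 3: CLOSE 3-2: Q_total=29.00, C_total=6.00, V=4.83; Q3=24.17, Q2=4.83; dissipated=120.417
Op 4: CLOSE 5-3: Q_total=28.87, C_total=8.00, V=3.61; Q5=10.82, Q3=18.04; dissipated=10.004
Total dissipated: 133.251 μJ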